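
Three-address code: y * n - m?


Break into single-operator statements:
t1 = y * n
t2 = t1 - m


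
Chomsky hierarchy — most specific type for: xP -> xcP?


LHS has context (more than one symbol) and |LHS| ≤ |RHS|
Classification: Type 1 (Context-Sensitive)


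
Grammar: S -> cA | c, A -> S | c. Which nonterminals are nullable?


A nonterminal is nullable iff some alternative derives ε (directly, or every symbol in it is nullable)
Nullable: {}


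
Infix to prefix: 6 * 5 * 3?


left-to-right (same/higher precedence on left): tree is (* (* 6 5) 3)
Prefix: * * 6 5 3


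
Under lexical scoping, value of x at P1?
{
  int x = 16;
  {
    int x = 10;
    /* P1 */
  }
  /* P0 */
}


x declared in the same block as P1
x = 10


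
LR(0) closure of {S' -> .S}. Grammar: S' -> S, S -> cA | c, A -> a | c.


Start: S' -> .S
For each item with dot before a nonterminal B, add B -> .γ for every B-production
Closure: [S' -> .S, S -> .cA, S -> .c]


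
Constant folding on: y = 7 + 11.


7 + 11 = 18 at compile time
Optimized: y = 18


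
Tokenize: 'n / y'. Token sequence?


Scan left to right, longest-match per lexeme
Tokens: ID(n), OP(/), ID(y)


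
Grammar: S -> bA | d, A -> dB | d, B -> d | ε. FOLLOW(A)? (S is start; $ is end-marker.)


$ ∈ FOLLOW(S). For each A -> αBβ: add FIRST(β)\{ε} to FOLLOW(B); if β nullable, add FOLLOW(A).
FOLLOW(A) = {$}


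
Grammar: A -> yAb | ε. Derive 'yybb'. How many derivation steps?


Derivation: A => yAb => yyAbb => yybb
Steps: 3


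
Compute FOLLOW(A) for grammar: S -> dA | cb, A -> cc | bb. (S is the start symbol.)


$ ∈ FOLLOW(S). For each A -> αBβ: add FIRST(β)\{ε} to FOLLOW(B); if β nullable, add FOLLOW(A).
FOLLOW(A) = {$}


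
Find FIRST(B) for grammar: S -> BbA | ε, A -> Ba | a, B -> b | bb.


Per alternative of B: FIRST(b) = {b}; FIRST(bb) = {b}
FIRST(B) = {b}


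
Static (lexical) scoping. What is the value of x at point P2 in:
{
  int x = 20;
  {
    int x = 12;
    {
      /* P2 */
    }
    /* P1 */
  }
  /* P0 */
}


P2's block does not declare x; resolves to the enclosing declaration at depth 1
x = 12


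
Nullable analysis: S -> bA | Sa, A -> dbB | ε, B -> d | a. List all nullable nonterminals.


A nonterminal is nullable iff some alternative derives ε (directly, or every symbol in it is nullable)
Nullable: {A}


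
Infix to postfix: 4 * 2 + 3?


Left to right (same or higher precedence on left)
Postfix: 4 2 * 3 +


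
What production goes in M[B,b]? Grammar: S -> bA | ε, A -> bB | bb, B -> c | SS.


For [B, b]: 'b' ∈ FIRST(SS)
Entry: B -> SS


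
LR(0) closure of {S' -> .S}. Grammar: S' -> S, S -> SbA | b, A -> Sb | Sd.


Start: S' -> .S
For each item with dot before a nonterminal B, add B -> .γ for every B-production
Closure: [S' -> .S, S -> .SbA, S -> .b]


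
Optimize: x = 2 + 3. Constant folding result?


2 + 3 = 5 at compile time
Optimized: x = 5


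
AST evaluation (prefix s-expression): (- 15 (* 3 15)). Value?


Evaluate inner: (* 3 15) = 45
Evaluate root: (- 15 45) = -30
Result: -30


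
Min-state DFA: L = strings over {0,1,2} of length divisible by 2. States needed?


Track length mod 2: states 0..1, accept at 0
Minimal DFA: 2 states


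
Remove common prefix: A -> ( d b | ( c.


Common prefix: '('
Factored: A -> ( A', A' -> d b | c


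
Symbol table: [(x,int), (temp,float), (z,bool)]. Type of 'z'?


Lookup 'z' → type bool


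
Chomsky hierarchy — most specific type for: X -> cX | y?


Right-linear: every RHS is a terminal or a terminal followed by one nonterminal
Classification: Type 3 (Regular)


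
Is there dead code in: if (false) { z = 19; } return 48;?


condition is constant false, so the whole block is unreachable
Dead: 'if (false) { z = 19; }'


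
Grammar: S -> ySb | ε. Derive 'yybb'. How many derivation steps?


Derivation: S => ySb => yySbb => yybb
Steps: 3


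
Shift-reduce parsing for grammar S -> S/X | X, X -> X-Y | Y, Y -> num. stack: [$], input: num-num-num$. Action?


no handle on stack; shift 'num'
Action: shift


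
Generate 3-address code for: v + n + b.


Break into single-operator statements:
t1 = v + n
t2 = t1 + b


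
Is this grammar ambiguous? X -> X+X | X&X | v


'v+v&v' has two parse trees (no precedence encoded between + and &)
Ambiguous


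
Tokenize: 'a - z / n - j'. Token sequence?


Scan left to right, longest-match per lexeme
Tokens: ID(a), OP(-), ID(z), OP(/), ID(n), OP(-), ID(j)


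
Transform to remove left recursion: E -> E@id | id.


Left-recursive alternatives: E@id; non-recursive: id
Introduce E': E -> idE', E' -> @idE' | ε


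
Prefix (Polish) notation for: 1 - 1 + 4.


left-to-right (same/higher precedence on left): tree is (+ (- 1 1) 4)
Prefix: + - 1 1 4


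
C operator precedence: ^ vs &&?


'^' is bitwise XOR (level 4); '&&' is logical AND (level 2)
Higher level binds tighter
'^' has higher precedence than '&&'


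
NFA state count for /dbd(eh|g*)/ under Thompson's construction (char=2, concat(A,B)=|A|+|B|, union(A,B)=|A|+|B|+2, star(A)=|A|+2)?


Syntax tree has 6 char leaf(s), 1 union(s), 1 star(s)
chars contribute 6×2 = 12; each union adds +2; each star adds +2
Total: 12 + 2 + 2 = 16 states


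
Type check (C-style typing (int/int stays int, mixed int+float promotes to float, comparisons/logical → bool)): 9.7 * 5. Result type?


Operand types: float * int
Rule: mixed int/float promotes to float; int/int stays int
Result type: float


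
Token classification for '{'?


Pattern: delimiter/punctuation
Type: PUNCTUATION


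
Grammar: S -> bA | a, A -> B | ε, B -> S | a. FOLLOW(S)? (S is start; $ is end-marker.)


$ ∈ FOLLOW(S). For each A -> αBβ: add FIRST(β)\{ε} to FOLLOW(B); if β nullable, add FOLLOW(A).
FOLLOW(S) = {$}


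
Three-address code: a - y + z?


Break into single-operator statements:
t1 = a - y
t2 = t1 + z


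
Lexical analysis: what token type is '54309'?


Pattern: digits only
Type: INTEGER_LITERAL


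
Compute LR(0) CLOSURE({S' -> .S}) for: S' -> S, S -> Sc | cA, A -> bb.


Start: S' -> .S
For each item with dot before a nonterminal B, add B -> .γ for every B-production
Closure: [S' -> .S, S -> .Sc, S -> .cA]


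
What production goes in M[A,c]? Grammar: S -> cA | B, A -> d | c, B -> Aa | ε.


For [A, c]: 'c' ∈ FIRST(c)
Entry: A -> c


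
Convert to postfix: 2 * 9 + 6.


Left to right (same or higher precedence on left)
Postfix: 2 9 * 6 +


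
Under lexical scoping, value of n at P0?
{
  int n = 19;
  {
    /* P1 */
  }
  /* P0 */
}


n declared in the same block as P0
n = 19


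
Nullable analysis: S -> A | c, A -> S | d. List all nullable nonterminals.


A nonterminal is nullable iff some alternative derives ε (directly, or every symbol in it is nullable)
Nullable: {}


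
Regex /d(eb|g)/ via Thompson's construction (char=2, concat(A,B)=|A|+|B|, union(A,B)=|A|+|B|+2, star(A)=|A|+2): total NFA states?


Syntax tree has 4 char leaf(s), 1 union(s), 0 star(s)
chars contribute 4×2 = 8; each union adds +2; each star adds +2
Total: 8 + 2 + 0 = 10 states


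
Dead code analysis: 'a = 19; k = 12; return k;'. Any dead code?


a is assigned but never read
Dead: 'a = 19'


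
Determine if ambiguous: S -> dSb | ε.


balanced d^n…b^n: each string has a unique parse
Unambiguous


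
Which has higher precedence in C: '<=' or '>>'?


'>>' is shift (level 8); '<=' is relational (level 7)
Higher level binds tighter
'>>' has higher precedence than '<='


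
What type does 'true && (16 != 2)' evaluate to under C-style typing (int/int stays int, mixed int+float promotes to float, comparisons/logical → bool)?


Operand types: bool && bool
Rule: logical operators take bool operands and yield bool
Result type: bool


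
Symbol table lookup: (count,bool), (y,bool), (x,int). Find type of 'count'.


Lookup 'count' → type bool


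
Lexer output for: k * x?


Scan left to right, longest-match per lexeme
Tokens: ID(k), OP(*), ID(x)


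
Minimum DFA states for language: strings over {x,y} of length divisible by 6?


Track length mod 6: states 0..5, accept at 0
Minimal DFA: 6 states


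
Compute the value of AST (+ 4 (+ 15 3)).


Evaluate inner: (+ 15 3) = 18
Evaluate root: (+ 4 18) = 22
Result: 22


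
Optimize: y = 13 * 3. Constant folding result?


13 * 3 = 39 at compile time
Optimized: y = 39


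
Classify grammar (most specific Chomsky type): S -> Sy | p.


Left-linear: every RHS is a terminal or one nonterminal followed by a terminal
Classification: Type 3 (Regular)


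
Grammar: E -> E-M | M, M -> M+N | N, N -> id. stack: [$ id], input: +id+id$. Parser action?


'id' on top is the handle for N -> id
Action: reduce (N -> id)


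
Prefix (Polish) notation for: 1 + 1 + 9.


left-to-right (same/higher precedence on left): tree is (+ (+ 1 1) 9)
Prefix: + + 1 1 9


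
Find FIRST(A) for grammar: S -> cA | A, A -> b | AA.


Per alternative of A: FIRST(b) = {b}; FIRST(AA) = {b}
FIRST(A) = {b}


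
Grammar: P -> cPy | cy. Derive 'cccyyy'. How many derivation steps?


Derivation: P => cPy => ccPyy => cccyyy
Steps: 3


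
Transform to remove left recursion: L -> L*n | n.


Left-recursive alternatives: L*n; non-recursive: n
Introduce L': L -> nL', L' -> *nL' | ε


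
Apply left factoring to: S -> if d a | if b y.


Common prefix: 'if'
Factored: S -> if S', S' -> d a | b y


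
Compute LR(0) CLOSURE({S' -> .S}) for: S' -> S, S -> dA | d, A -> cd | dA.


Start: S' -> .S
For each item with dot before a nonterminal B, add B -> .γ for every B-production
Closure: [S' -> .S, S -> .dA, S -> .d]


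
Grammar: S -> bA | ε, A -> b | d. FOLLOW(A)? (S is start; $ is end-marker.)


$ ∈ FOLLOW(S). For each A -> αBβ: add FIRST(β)\{ε} to FOLLOW(B); if β nullable, add FOLLOW(A).
FOLLOW(A) = {$}


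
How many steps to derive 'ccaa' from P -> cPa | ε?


Derivation: P => cPa => ccPaa => ccaa
Steps: 3


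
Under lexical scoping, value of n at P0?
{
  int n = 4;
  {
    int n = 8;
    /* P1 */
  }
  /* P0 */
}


n declared in the same block as P0
n = 4


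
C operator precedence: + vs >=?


'+' is additive (level 9); '>=' is relational (level 7)
Higher level binds tighter
'+' has higher precedence than '>='


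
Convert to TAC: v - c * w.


Break into single-operator statements:
t1 = c * w
t2 = v - t1


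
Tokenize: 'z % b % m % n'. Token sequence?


Scan left to right, longest-match per lexeme
Tokens: ID(z), OP(%), ID(b), OP(%), ID(m), OP(%), ID(n)


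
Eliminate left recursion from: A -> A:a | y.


Left-recursive alternatives: A:a; non-recursive: y
Introduce A': A -> yA', A' -> :aA' | ε


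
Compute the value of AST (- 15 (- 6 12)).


Evaluate inner: (- 6 12) = -6
Evaluate root: (- 15 -6) = 21
Result: 21


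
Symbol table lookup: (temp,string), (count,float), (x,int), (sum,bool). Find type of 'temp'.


Lookup 'temp' → type string


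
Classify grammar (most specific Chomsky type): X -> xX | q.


Right-linear: every RHS is a terminal or a terminal followed by one nonterminal
Classification: Type 3 (Regular)


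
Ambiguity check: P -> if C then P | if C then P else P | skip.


dangling else: 'if C then if C then skip else skip' parses two ways
Ambiguous


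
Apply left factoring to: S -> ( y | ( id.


Common prefix: '('
Factored: S -> ( S', S' -> y | id


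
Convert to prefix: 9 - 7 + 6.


left-to-right (same/higher precedence on left): tree is (+ (- 9 7) 6)
Prefix: + - 9 7 6


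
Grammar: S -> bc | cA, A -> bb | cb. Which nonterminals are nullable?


A nonterminal is nullable iff some alternative derives ε (directly, or every symbol in it is nullable)
Nullable: {}


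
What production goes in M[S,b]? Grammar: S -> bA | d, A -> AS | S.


For [S, b]: 'b' ∈ FIRST(bA)
Entry: S -> bA


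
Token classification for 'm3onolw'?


Pattern: letter/underscore followed by alphanumerics, not a keyword
Type: IDENTIFIER


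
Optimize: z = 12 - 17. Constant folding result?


12 - 17 = -5 at compile time
Optimized: z = -5


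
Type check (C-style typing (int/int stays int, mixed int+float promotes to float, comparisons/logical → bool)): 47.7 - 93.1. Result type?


Operand types: float - float
Rule: mixed int/float promotes to float; int/int stays int
Result type: float


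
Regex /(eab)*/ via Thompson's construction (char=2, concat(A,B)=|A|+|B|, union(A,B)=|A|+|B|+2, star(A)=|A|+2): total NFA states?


Syntax tree has 3 char leaf(s), 0 union(s), 1 star(s)
chars contribute 3×2 = 6; each union adds +2; each star adds +2
Total: 6 + 0 + 2 = 8 states


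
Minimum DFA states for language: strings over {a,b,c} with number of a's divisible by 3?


Track (count of a) mod 3: states 0..2, accept at 0
Minimal DFA: 3 states


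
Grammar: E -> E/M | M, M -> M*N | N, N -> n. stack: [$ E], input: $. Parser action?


start symbol E on stack, input exhausted
Action: accept


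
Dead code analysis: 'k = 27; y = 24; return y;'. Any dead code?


k is assigned but never read
Dead: 'k = 27'


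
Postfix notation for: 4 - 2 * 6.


* has higher precedence, evaluate 2*6 first
Postfix: 4 2 6 * -


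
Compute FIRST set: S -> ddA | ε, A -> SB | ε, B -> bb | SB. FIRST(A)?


Per alternative of A: FIRST(SB) = {b, d}; FIRST(ε) = {ε}
FIRST(A) = {b, d, ε}


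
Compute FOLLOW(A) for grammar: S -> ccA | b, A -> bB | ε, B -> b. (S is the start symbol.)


$ ∈ FOLLOW(S). For each A -> αBβ: add FIRST(β)\{ε} to FOLLOW(B); if β nullable, add FOLLOW(A).
FOLLOW(A) = {$}


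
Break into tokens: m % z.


Scan left to right, longest-match per lexeme
Tokens: ID(m), OP(%), ID(z)


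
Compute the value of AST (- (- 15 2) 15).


Evaluate inner: (- 15 2) = 13
Evaluate root: (- 13 15) = -2
Result: -2


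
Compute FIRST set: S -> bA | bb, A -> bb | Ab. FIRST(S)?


Per alternative of S: FIRST(bA) = {b}; FIRST(bb) = {b}
FIRST(S) = {b}


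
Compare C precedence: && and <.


'<' is relational (level 7); '&&' is logical AND (level 2)
Higher level binds tighter
'<' has higher precedence than '&&'


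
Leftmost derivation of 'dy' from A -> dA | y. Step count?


Derivation: A => dA => dy
Steps: 2


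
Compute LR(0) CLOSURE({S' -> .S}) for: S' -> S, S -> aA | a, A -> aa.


Start: S' -> .S
For each item with dot before a nonterminal B, add B -> .γ for every B-production
Closure: [S' -> .S, S -> .aA, S -> .a]


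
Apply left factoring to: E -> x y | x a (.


Common prefix: 'x'
Factored: E -> x E', E' -> y | a (


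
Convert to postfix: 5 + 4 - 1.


Left to right (same or higher precedence on left)
Postfix: 5 4 + 1 -


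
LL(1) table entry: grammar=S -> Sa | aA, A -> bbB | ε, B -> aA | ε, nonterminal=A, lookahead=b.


For [A, b]: 'b' ∈ FIRST(bbB)
Entry: A -> bbB


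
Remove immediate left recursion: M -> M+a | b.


Left-recursive alternatives: M+a; non-recursive: b
Introduce M': M -> bM', M' -> +aM' | ε


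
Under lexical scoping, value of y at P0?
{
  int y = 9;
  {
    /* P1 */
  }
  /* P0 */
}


y declared in the same block as P0
y = 9


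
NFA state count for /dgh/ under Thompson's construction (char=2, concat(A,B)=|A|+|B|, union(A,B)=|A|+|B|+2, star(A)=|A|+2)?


Syntax tree has 3 char leaf(s), 0 union(s), 0 star(s)
chars contribute 3×2 = 6; each union adds +2; each star adds +2
Total: 6 + 0 + 0 = 6 states


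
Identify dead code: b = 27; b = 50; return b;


first assignment to b is overwritten before any read
Dead: 'b = 27'


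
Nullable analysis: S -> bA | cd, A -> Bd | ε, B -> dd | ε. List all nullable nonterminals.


A nonterminal is nullable iff some alternative derives ε (directly, or every symbol in it is nullable)
Nullable: {A, B}


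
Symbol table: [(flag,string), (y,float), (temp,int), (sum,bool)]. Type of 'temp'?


Lookup 'temp' → type int


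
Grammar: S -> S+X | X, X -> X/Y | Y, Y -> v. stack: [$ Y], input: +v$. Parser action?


'Y' (not preceded by X/) is the handle for X -> Y
Action: reduce (X -> Y)


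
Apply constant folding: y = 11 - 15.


11 - 15 = -4 at compile time
Optimized: y = -4


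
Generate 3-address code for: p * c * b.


Break into single-operator statements:
t1 = p * c
t2 = t1 * b


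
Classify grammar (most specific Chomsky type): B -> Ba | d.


Left-linear: every RHS is a terminal or one nonterminal followed by a terminal
Classification: Type 3 (Regular)


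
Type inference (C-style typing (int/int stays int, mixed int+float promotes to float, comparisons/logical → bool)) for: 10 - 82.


Operand types: int - int
Rule: mixed int/float promotes to float; int/int stays int
Result type: int


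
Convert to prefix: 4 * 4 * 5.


left-to-right (same/higher precedence on left): tree is (* (* 4 4) 5)
Prefix: * * 4 4 5


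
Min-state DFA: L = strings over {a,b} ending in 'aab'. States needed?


Track the longest suffix of input matching a prefix of 'aab': 4 classes (prefixes of length 0..3)
Minimal DFA: 4 states


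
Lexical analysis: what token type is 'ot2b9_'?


Pattern: letter/underscore followed by alphanumerics, not a keyword
Type: IDENTIFIER


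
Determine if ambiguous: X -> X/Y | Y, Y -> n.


precedence layered via separate nonterminal Y: deterministic
Unambiguous


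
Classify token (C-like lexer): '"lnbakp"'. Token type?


Pattern: double-quoted sequence
Type: STRING_LITERAL


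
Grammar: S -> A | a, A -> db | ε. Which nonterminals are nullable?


A nonterminal is nullable iff some alternative derives ε (directly, or every symbol in it is nullable)
Nullable: {A, S}


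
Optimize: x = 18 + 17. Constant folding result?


18 + 17 = 35 at compile time
Optimized: x = 35


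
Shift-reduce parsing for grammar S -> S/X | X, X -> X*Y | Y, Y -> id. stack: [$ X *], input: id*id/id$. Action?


no handle; shift 'id'
Action: shift


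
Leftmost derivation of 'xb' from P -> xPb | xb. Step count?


Derivation: P => xb
Steps: 1


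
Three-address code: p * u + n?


Break into single-operator statements:
t1 = p * u
t2 = t1 + n


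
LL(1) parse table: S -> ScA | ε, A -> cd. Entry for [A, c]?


For [A, c]: 'c' ∈ FIRST(cd)
Entry: A -> cd


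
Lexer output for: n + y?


Scan left to right, longest-match per lexeme
Tokens: ID(n), OP(+), ID(y)


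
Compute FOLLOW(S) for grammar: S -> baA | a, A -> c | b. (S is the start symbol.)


$ ∈ FOLLOW(S). For each A -> αBβ: add FIRST(β)\{ε} to FOLLOW(B); if β nullable, add FOLLOW(A).
FOLLOW(S) = {$}


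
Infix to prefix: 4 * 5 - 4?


left-to-right (same/higher precedence on left): tree is (- (* 4 5) 4)
Prefix: - * 4 5 4


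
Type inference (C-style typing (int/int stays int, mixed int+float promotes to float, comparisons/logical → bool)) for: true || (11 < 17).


Operand types: bool || bool
Rule: logical operators take bool operands and yield bool
Result type: bool


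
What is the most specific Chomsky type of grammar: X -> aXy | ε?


Single nonterminal LHS, but a^n y^n is not regular
Classification: Type 2 (Context-Free)


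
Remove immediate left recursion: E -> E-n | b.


Left-recursive alternatives: E-n; non-recursive: b
Introduce E': E -> bE', E' -> -nE' | ε


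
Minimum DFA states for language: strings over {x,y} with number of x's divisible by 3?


Track (count of x) mod 3: states 0..2, accept at 0
Minimal DFA: 3 states


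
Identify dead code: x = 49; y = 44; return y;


x is assigned but never read
Dead: 'x = 49'


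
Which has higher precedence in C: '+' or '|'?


'+' is additive (level 9); '|' is bitwise OR (level 3)
Higher level binds tighter
'+' has higher precedence than '|'


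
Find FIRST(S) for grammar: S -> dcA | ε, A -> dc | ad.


Per alternative of S: FIRST(dcA) = {d}; FIRST(ε) = {ε}
FIRST(S) = {d, ε}


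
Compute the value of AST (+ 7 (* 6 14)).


Evaluate inner: (* 6 14) = 84
Evaluate root: (+ 7 84) = 91
Result: 91


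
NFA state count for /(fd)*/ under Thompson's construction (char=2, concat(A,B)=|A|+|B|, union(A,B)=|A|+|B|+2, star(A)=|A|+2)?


Syntax tree has 2 char leaf(s), 0 union(s), 1 star(s)
chars contribute 2×2 = 4; each union adds +2; each star adds +2
Total: 4 + 0 + 2 = 6 states


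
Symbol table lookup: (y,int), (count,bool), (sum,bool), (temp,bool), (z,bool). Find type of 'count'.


Lookup 'count' → type bool


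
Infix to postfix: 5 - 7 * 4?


* has higher precedence, evaluate 7*4 first
Postfix: 5 7 4 * -


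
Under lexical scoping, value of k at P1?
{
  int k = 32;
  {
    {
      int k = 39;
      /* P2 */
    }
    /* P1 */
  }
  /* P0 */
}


P1's block does not declare k; resolves to the enclosing declaration at depth 0
k = 32


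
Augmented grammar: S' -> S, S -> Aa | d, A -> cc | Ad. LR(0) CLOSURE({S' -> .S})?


Start: S' -> .S
For each item with dot before a nonterminal B, add B -> .γ for every B-production
Closure: [S' -> .S, S -> .Aa, S -> .d, A -> .cc, A -> .Ad]


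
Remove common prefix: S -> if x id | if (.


Common prefix: 'if'
Factored: S -> if S', S' -> x id | (


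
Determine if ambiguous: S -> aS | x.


right-linear, alternatives start with distinct terminals 'a' vs 'x': unique leftmost derivation
Unambiguous


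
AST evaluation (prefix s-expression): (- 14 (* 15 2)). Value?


Evaluate inner: (* 15 2) = 30
Evaluate root: (- 14 30) = -16
Result: -16


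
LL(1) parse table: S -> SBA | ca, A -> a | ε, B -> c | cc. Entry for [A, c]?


For [A, c]: ε is nullable and 'c' ∈ FOLLOW(A)
Entry: A -> ε


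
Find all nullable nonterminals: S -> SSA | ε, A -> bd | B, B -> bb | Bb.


A nonterminal is nullable iff some alternative derives ε (directly, or every symbol in it is nullable)
Nullable: {S}


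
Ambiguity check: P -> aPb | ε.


balanced a^n…b^n: each string has a unique parse
Unambiguous


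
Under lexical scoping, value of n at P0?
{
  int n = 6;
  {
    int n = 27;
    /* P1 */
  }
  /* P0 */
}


n declared in the same block as P0
n = 6


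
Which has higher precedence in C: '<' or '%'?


'%' is multiplicative (level 10); '<' is relational (level 7)
Higher level binds tighter
'%' has higher precedence than '<'


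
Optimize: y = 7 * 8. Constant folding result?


7 * 8 = 56 at compile time
Optimized: y = 56


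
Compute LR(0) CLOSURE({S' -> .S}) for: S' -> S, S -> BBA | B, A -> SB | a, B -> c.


Start: S' -> .S
For each item with dot before a nonterminal B, add B -> .γ for every B-production
Closure: [S' -> .S, S -> .BBA, S -> .B, B -> .c]


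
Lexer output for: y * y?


Scan left to right, longest-match per lexeme
Tokens: ID(y), OP(*), ID(y)


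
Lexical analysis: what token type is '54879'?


Pattern: digits only
Type: INTEGER_LITERAL


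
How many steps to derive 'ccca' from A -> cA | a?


Derivation: A => cA => ccA => cccA => ccca
Steps: 4


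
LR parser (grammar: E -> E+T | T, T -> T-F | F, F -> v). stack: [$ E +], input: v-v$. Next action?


no handle ('E+' is not any RHS); shift 'v'
Action: shift


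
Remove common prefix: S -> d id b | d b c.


Common prefix: 'd'
Factored: S -> d S', S' -> id b | b c


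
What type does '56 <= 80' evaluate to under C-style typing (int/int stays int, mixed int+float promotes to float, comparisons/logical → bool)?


Operand types: int <= int
Rule: comparison yields bool
Result type: bool


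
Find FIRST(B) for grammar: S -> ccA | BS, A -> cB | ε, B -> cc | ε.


Per alternative of B: FIRST(cc) = {c}; FIRST(ε) = {ε}
FIRST(B) = {c, ε}


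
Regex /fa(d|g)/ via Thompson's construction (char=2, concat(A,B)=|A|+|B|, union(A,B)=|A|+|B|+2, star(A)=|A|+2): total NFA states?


Syntax tree has 4 char leaf(s), 1 union(s), 0 star(s)
chars contribute 4×2 = 8; each union adds +2; each star adds +2
Total: 8 + 2 + 0 = 10 states


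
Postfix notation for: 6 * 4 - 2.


Left to right (same or higher precedence on left)
Postfix: 6 4 * 2 -


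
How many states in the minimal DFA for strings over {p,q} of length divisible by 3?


Track length mod 3: states 0..2, accept at 0
Minimal DFA: 3 states


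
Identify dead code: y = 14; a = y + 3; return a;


y is read by a's definition; a is returned
No dead code


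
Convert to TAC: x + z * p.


Break into single-operator statements:
t1 = z * p
t2 = x + t1


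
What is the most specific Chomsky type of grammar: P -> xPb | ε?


Single nonterminal LHS, but x^n b^n is not regular
Classification: Type 2 (Context-Free)


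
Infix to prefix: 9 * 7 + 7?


left-to-right (same/higher precedence on left): tree is (+ (* 9 7) 7)
Prefix: + * 9 7 7


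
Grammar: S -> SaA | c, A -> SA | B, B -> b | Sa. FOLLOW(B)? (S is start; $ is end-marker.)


$ ∈ FOLLOW(S). For each A -> αBβ: add FIRST(β)\{ε} to FOLLOW(B); if β nullable, add FOLLOW(A).
FOLLOW(B) = {$, a, b, c}


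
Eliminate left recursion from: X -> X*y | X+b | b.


Left-recursive alternatives: X*y, X+b; non-recursive: b
Introduce X': X -> bX', X' -> *yX' | +bX' | ε


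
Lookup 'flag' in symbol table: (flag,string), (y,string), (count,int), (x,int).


Lookup 'flag' → type string


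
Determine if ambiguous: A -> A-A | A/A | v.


'v-v/v' has two parse trees (no precedence encoded between - and /)
Ambiguous


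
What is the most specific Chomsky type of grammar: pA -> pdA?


LHS has context (more than one symbol) and |LHS| ≤ |RHS|
Classification: Type 1 (Context-Sensitive)


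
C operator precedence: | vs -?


'-' is additive (level 9); '|' is bitwise OR (level 3)
Higher level binds tighter
'-' has higher precedence than '|'


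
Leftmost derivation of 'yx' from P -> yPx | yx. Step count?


Derivation: P => yx
Steps: 1


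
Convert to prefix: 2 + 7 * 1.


'*' binds tighter: tree is (+ 2 (* 7 1))
Prefix: + 2 * 7 1


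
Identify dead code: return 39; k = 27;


statement follows a return and is unreachable
Dead: 'k = 27'


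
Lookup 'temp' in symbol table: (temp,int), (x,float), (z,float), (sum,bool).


Lookup 'temp' → type int


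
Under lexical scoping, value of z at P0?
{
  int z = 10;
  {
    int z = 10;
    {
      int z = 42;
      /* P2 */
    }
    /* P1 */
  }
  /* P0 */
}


z declared in the same block as P0
z = 10


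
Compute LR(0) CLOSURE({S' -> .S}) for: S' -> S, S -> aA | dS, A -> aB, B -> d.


Start: S' -> .S
For each item with dot before a nonterminal B, add B -> .γ for every B-production
Closure: [S' -> .S, S -> .aA, S -> .dS]


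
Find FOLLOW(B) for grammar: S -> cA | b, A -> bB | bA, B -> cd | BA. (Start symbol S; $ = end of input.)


$ ∈ FOLLOW(S). For each A -> αBβ: add FIRST(β)\{ε} to FOLLOW(B); if β nullable, add FOLLOW(A).
FOLLOW(B) = {$, b}


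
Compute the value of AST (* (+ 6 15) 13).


Evaluate inner: (+ 6 15) = 21
Evaluate root: (* 21 13) = 273
Result: 273


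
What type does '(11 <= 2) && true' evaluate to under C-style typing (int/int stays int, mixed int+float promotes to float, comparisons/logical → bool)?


Operand types: bool && bool
Rule: logical operators take bool operands and yield bool
Result type: bool


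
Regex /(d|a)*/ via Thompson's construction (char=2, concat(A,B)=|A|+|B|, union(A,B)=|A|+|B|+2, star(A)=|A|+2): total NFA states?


Syntax tree has 2 char leaf(s), 1 union(s), 1 star(s)
chars contribute 2×2 = 4; each union adds +2; each star adds +2
Total: 4 + 2 + 2 = 8 states


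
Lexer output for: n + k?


Scan left to right, longest-match per lexeme
Tokens: ID(n), OP(+), ID(k)


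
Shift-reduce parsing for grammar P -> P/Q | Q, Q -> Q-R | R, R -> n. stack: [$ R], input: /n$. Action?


'R' (not preceded by Q-) is the handle for Q -> R
Action: reduce (Q -> R)


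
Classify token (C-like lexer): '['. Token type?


Pattern: delimiter/punctuation
Type: PUNCTUATION


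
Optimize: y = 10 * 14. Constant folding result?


10 * 14 = 140 at compile time
Optimized: y = 140


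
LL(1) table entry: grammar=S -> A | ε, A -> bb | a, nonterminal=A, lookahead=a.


For [A, a]: 'a' ∈ FIRST(a)
Entry: A -> a


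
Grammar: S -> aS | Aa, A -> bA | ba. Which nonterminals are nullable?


A nonterminal is nullable iff some alternative derives ε (directly, or every symbol in it is nullable)
Nullable: {}


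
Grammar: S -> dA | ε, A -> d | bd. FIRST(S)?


Per alternative of S: FIRST(dA) = {d}; FIRST(ε) = {ε}
FIRST(S) = {d, ε}


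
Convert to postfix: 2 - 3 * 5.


* has higher precedence, evaluate 3*5 first
Postfix: 2 3 5 * -


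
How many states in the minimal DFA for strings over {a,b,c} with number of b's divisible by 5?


Track (count of b) mod 5: states 0..4, accept at 0
Minimal DFA: 5 states


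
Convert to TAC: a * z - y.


Break into single-operator statements:
t1 = a * z
t2 = t1 - y


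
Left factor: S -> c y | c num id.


Common prefix: 'c'
Factored: S -> c S', S' -> y | num id


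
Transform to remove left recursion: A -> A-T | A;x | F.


Left-recursive alternatives: A-T, A;x; non-recursive: F
Introduce A': A -> FA', A' -> -TA' | ;xA' | ε


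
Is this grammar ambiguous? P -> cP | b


right-linear, alternatives start with distinct terminals 'c' vs 'b': unique leftmost derivation
Unambiguous


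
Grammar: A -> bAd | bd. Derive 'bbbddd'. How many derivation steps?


Derivation: A => bAd => bbAdd => bbbddd
Steps: 3


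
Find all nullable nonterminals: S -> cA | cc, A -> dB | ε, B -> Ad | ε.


A nonterminal is nullable iff some alternative derives ε (directly, or every symbol in it is nullable)
Nullable: {A, B}


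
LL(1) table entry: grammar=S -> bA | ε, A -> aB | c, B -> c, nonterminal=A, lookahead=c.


For [A, c]: 'c' ∈ FIRST(c)
Entry: A -> c


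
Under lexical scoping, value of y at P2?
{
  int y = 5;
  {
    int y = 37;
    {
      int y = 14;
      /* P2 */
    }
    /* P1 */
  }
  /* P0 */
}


y declared in the same block as P2
y = 14


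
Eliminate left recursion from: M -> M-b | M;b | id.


Left-recursive alternatives: M-b, M;b; non-recursive: id
Introduce M': M -> idM', M' -> -bM' | ;bM' | ε


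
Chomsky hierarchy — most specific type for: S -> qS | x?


Right-linear: every RHS is a terminal or a terminal followed by one nonterminal
Classification: Type 3 (Regular)


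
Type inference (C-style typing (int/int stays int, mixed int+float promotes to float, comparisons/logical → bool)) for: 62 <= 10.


Operand types: int <= int
Rule: comparison yields bool
Result type: bool


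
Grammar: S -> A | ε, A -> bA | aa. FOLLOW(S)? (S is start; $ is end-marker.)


$ ∈ FOLLOW(S). For each A -> αBβ: add FIRST(β)\{ε} to FOLLOW(B); if β nullable, add FOLLOW(A).
FOLLOW(S) = {$}


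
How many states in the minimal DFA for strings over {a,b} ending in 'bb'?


Track the longest suffix of input matching a prefix of 'bb': 3 classes (prefixes of length 0..2)
Minimal DFA: 3 states


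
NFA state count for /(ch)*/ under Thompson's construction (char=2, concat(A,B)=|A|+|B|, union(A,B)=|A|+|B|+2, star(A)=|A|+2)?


Syntax tree has 2 char leaf(s), 0 union(s), 1 star(s)
chars contribute 2×2 = 4; each union adds +2; each star adds +2
Total: 4 + 0 + 2 = 6 states


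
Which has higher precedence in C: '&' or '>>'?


'>>' is shift (level 8); '&' is bitwise AND (level 5)
Higher level binds tighter
'>>' has higher precedence than '&'


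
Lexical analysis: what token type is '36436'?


Pattern: digits only
Type: INTEGER_LITERAL


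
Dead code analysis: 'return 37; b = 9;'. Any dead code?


statement follows a return and is unreachable
Dead: 'b = 9'


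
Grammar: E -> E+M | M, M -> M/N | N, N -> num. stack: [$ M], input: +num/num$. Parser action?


lookahead ∉ {/} so M won't extend; reduce E -> M
Action: reduce (E -> M)


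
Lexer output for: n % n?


Scan left to right, longest-match per lexeme
Tokens: ID(n), OP(%), ID(n)


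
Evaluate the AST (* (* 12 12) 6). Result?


Evaluate inner: (* 12 12) = 144
Evaluate root: (* 144 6) = 864
Result: 864


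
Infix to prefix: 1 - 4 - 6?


left-to-right (same/higher precedence on left): tree is (- (- 1 4) 6)
Prefix: - - 1 4 6


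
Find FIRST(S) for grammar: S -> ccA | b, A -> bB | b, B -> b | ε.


Per alternative of S: FIRST(ccA) = {c}; FIRST(b) = {b}
FIRST(S) = {b, c}


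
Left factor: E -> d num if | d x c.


Common prefix: 'd'
Factored: E -> d E', E' -> num if | x c


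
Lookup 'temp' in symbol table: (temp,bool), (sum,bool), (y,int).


Lookup 'temp' → type bool


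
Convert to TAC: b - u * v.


Break into single-operator statements:
t1 = u * v
t2 = b - t1


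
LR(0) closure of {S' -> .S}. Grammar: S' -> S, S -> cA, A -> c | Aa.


Start: S' -> .S
For each item with dot before a nonterminal B, add B -> .γ for every B-production
Closure: [S' -> .S, S -> .cA]


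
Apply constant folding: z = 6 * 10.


6 * 10 = 60 at compile time
Optimized: z = 60


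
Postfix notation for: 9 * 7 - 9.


Left to right (same or higher precedence on left)
Postfix: 9 7 * 9 -


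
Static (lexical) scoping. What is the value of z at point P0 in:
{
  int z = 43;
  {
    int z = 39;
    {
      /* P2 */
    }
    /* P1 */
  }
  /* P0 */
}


z declared in the same block as P0
z = 43


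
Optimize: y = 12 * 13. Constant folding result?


12 * 13 = 156 at compile time
Optimized: y = 156


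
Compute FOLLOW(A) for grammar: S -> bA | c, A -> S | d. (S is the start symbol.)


$ ∈ FOLLOW(S). For each A -> αBβ: add FIRST(β)\{ε} to FOLLOW(B); if β nullable, add FOLLOW(A).
FOLLOW(A) = {$}


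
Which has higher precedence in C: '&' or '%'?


'%' is multiplicative (level 10); '&' is bitwise AND (level 5)
Higher level binds tighter
'%' has higher precedence than '&'


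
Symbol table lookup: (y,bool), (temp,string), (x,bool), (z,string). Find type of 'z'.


Lookup 'z' → type string


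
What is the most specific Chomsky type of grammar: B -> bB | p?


Right-linear: every RHS is a terminal or a terminal followed by one nonterminal
Classification: Type 3 (Regular)


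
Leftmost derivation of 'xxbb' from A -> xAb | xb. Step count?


Derivation: A => xAb => xxbb
Steps: 2


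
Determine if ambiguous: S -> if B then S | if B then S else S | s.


dangling else: 'if B then if B then s else s' parses two ways
Ambiguous


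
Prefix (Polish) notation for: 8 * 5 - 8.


left-to-right (same/higher precedence on left): tree is (- (* 8 5) 8)
Prefix: - * 8 5 8


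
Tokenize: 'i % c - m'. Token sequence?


Scan left to right, longest-match per lexeme
Tokens: ID(i), OP(%), ID(c), OP(-), ID(m)


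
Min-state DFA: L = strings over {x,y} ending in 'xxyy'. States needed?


Track the longest suffix of input matching a prefix of 'xxyy': 5 classes (prefixes of length 0..4)
Minimal DFA: 5 states


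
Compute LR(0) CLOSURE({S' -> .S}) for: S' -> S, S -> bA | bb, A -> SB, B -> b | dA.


Start: S' -> .S
For each item with dot before a nonterminal B, add B -> .γ for every B-production
Closure: [S' -> .S, S -> .bA, S -> .bb]


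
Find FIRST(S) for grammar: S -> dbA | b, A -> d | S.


Per alternative of S: FIRST(dbA) = {d}; FIRST(b) = {b}
FIRST(S) = {b, d}


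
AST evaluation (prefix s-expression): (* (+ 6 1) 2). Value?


Evaluate inner: (+ 6 1) = 7
Evaluate root: (* 7 2) = 14
Result: 14


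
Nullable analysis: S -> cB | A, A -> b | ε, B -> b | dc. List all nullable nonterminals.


A nonterminal is nullable iff some alternative derives ε (directly, or every symbol in it is nullable)
Nullable: {A, S}


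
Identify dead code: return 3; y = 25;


statement follows a return and is unreachable
Dead: 'y = 25'


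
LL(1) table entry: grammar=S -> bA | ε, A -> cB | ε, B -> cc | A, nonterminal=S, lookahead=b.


For [S, b]: 'b' ∈ FIRST(bA)
Entry: S -> bA


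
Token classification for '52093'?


Pattern: digits only
Type: INTEGER_LITERAL


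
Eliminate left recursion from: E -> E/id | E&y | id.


Left-recursive alternatives: E/id, E&y; non-recursive: id
Introduce E': E -> idE', E' -> /idE' | &yE' | ε


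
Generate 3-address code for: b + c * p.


Break into single-operator statements:
t1 = c * p
t2 = b + t1


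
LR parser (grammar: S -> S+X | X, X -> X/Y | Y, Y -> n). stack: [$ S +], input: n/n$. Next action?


no handle ('S+' is not any RHS); shift 'n'
Action: shift


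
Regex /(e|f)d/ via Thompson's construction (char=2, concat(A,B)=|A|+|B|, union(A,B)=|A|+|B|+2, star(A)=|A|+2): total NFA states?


Syntax tree has 3 char leaf(s), 1 union(s), 0 star(s)
chars contribute 3×2 = 6; each union adds +2; each star adds +2
Total: 6 + 2 + 0 = 8 states


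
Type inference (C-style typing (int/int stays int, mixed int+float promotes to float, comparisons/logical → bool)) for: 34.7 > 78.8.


Operand types: float > float
Rule: comparison yields bool
Result type: bool


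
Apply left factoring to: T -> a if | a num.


Common prefix: 'a'
Factored: T -> a T', T' -> if | num


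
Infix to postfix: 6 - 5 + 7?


Left to right (same or higher precedence on left)
Postfix: 6 5 - 7 +


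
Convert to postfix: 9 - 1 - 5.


Left to right (same or higher precedence on left)
Postfix: 9 1 - 5 -


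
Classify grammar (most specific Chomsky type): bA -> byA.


LHS has context (more than one symbol) and |LHS| ≤ |RHS|
Classification: Type 1 (Context-Sensitive)


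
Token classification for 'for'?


Pattern: reserved word
Type: KEYWORD


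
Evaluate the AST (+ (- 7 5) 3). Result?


Evaluate inner: (- 7 5) = 2
Evaluate root: (+ 2 3) = 5
Result: 5


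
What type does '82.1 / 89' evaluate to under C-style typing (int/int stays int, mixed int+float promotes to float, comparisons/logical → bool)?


Operand types: float / int
Rule: mixed int/float promotes to float; int/int stays int
Result type: float


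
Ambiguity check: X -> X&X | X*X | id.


'id&id*id' has two parse trees (no precedence encoded between & and *)
Ambiguous


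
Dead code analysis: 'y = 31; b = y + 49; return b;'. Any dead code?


y is read by b's definition; b is returned
No dead code


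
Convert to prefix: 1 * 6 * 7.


left-to-right (same/higher precedence on left): tree is (* (* 1 6) 7)
Prefix: * * 1 6 7


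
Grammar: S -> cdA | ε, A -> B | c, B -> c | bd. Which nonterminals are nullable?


A nonterminal is nullable iff some alternative derives ε (directly, or every symbol in it is nullable)
Nullable: {S}


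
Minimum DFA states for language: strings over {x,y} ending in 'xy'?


Track the longest suffix of input matching a prefix of 'xy': 3 classes (prefixes of length 0..2)
Minimal DFA: 3 states


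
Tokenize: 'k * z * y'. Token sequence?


Scan left to right, longest-match per lexeme
Tokens: ID(k), OP(*), ID(z), OP(*), ID(y)


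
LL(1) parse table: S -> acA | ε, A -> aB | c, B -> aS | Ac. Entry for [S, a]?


For [S, a]: 'a' ∈ FIRST(acA)
Entry: S -> acA


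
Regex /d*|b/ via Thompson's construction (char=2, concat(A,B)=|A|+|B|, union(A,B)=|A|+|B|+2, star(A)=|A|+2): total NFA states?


Syntax tree has 2 char leaf(s), 1 union(s), 1 star(s)
chars contribute 2×2 = 4; each union adds +2; each star adds +2
Total: 4 + 2 + 2 = 8 states
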